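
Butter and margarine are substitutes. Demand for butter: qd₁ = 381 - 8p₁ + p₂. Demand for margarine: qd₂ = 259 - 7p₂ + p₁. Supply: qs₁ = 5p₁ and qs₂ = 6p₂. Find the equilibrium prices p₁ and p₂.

p₁ = 1303/42, p₂ = 937/42

Market 1: 381 - 8p₁ + p₂ = 5p₁ → 13p₁ - p₂ = 381.
Market 2: 13p₂ - p₁ = 259.
Eliminating p₂: 13×(1) + 1×(2) gives 168p₁ = 5212, so p₁ = 1303/42.
Back-substitute into (2): p₂ = (259 + 1×1303/42) / 13 = 937/42.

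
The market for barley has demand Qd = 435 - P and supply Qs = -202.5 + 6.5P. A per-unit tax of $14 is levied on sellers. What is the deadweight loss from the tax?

Deadweight loss = 1274/15

Pre-tax equilibrium: P* = 85, Q* = 350.
Tax on sellers shifts supply to Qs = -202.5 + 6.5(P − 14) = -293.5 + 6.5P.
435 - P = -293.5 + 6.5P gives buyer price Pb = 1457/15; sellers receive Ps = 1457/15 − 14 = 1247/15.
New quantity: Q = 435 − 1(1457/15) = 5068/15.
DWL = ½ × 14 × (350 − 5068/15) = 1274/15.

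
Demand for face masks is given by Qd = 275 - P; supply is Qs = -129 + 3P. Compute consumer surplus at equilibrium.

Equilibrium: 275 - P = -129 + 3P gives P* = 101, Q* = 174.
Demand choke price (Qd = 0): P = 275.
CS = ½(275 − 101)(174) = 15138.

Consumer surplus = 15138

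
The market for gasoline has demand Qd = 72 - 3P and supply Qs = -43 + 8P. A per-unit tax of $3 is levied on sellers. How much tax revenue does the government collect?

Tax revenue = 1125/11

Pre-tax equilibrium: P* = 115/11, Q* = 447/11.
Tax on sellers shifts supply to Qs = -43 + 8(P − 3) = -67 + 8P.
72 - 3P = -67 + 8P gives buyer price Pb = 139/11; sellers receive Ps = 139/11 − 3 = 106/11.
New quantity: Q = 72 − 3(139/11) = 375/11.
Revenue = 3 × 375/11 = 1125/11.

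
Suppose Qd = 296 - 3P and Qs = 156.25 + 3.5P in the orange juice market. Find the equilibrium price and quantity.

P* = 21.5, Q* = 231.5

Set Qd = Qs: 296 - 3P = 156.25 + 3.5P.
139.75 = 6.5P, so P* = 21.5.
Q* = 296 − 3(21.5) = 231.5.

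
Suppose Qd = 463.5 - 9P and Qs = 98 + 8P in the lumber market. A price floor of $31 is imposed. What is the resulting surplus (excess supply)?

Surplus = 161.5

Equilibrium price would be P* = 21.5, so the floor at 31 binds.
At P = 31: Qd = 184.5, Qs = 346.
Surplus = 346 − 184.5 = 161.5.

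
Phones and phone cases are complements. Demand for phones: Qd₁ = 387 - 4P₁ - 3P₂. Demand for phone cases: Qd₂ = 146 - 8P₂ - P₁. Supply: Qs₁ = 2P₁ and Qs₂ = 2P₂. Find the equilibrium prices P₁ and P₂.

P₁ = 1144/19, P₂ = 163/19

Market 1: 387 - 4P₁ - 3P₂ = 2P₁ → 6P₁ + 3P₂ = 387.
Market 2: 10P₂ + P₁ = 146.
Eliminating P₂: 10×(1) − 3×(2) gives 57P₁ = 3432, so P₁ = 1144/19.
Back-substitute into (2): P₂ = (146 − 1×1144/19) / 10 = 163/19.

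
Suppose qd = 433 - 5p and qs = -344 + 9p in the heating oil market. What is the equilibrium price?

p* = 55.5

Set qd = qs: 433 - 5p = -344 + 9p.
777 = 14p, so p* = 55.5.
q* = 433 − 5(55.5) = 155.5.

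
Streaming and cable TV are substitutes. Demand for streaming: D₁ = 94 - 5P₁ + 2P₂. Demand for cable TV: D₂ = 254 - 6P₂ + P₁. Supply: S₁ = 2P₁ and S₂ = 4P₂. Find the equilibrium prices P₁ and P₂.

Market 1: 94 - 5P₁ + 2P₂ = 2P₁ → 7P₁ - 2P₂ = 94.
Market 2: 10P₂ - P₁ = 254.
Eliminating P₂: 10×(1) + 2×(2) gives 68P₁ = 1448, so P₁ = 362/17.
Back-substitute into (2): P₂ = (254 + 1×362/17) / 10 = 468/17.

P₁ = 362/17, P₂ = 468/17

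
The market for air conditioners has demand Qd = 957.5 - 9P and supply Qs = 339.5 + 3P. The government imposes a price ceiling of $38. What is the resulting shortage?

Equilibrium price would be P* = 51.5, so the ceiling at 38 binds.
At P = 38: Qd = 957.5 − 9(38) = 615.5, Qs = 339.5 + 3(38) = 453.5.
Shortage = 615.5 − 453.5 = 162.

Shortage = 162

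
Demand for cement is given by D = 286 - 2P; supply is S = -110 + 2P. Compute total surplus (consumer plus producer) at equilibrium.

Equilibrium: 286 - 2P = -110 + 2P gives P* = 99, Q* = 88.
Demand choke price: P = 143; supply starts at P = 55.
CS = ½(143 − 99)(88) = 1936; PS = ½(99 − 55)(88) = 1936.

Total surplus = 3872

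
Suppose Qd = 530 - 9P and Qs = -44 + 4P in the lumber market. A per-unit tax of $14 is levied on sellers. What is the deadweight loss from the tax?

Pre-tax equilibrium: P* = 574/13, Q* = 1724/13.
Tax on sellers shifts supply to Qs = -44 + 4(P − 14) = -100 + 4P.
530 - 9P = -100 + 4P gives buyer price Pb = 630/13; sellers receive Ps = 630/13 − 14 = 448/13.
New quantity: Q = 530 − 9(630/13) = 1220/13.
DWL = ½ × 14 × (1724/13 − 1220/13) = 3528/13.

Deadweight loss = 3528/13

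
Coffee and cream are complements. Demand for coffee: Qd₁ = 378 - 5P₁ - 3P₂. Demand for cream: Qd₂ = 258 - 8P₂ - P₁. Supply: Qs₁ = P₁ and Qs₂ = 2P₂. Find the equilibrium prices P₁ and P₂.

Market 1: 378 - 5P₁ - 3P₂ = P₁ → 6P₁ + 3P₂ = 378.
Market 2: 10P₂ + P₁ = 258.
Eliminating P₂: 10×(1) − 3×(2) gives 57P₁ = 3006, so P₁ = 1002/19.
Back-substitute into (2): P₂ = (258 − 1×1002/19) / 10 = 390/19.

P₁ = 1002/19, P₂ = 390/19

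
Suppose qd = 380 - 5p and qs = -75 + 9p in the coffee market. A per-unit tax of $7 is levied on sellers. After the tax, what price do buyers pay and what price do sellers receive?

Buyers pay $37, sellers receive $30

Pre-tax equilibrium: p* = 32.5, q* = 217.5.
Tax on sellers shifts supply to qs = -75 + 9(p − 7) = -138 + 9p.
380 - 5p = -138 + 9p gives buyer price pb = 37; sellers receive ps = 37 − 7 = 30.
New quantity: q = 380 − 5(37) = 195.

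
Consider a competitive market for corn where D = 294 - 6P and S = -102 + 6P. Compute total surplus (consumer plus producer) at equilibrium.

Equilibrium: 294 - 6P = -102 + 6P gives P* = 33, Q* = 96.
Demand choke price: P = 49; supply starts at P = 17.
CS = ½(49 − 33)(96) = 768; PS = ½(33 − 17)(96) = 768.

Total surplus = 1536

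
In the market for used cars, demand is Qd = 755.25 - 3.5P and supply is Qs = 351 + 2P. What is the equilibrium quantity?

Set Qd = Qs: 755.25 - 3.5P = 351 + 2P.
404.25 = 5.5P, so P* = 73.5.
Q* = 755.25 − 3.5(73.5) = 498.

Q* = 498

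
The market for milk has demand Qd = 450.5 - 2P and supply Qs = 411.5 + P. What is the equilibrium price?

P* = 13

Set Qd = Qs: 450.5 - 2P = 411.5 + P.
39 = 3P, so P* = 13.
Q* = 450.5 − 2(13) = 424.5.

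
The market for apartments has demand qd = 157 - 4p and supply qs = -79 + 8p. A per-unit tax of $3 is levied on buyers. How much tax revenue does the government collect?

Pre-tax equilibrium: p* = 59/3, q* = 235/3.
Tax on buyers shifts demand to qd = 157 − 4(p + 3) = 145 - 4p.
145 - 4p = -79 + 8p gives seller price ps = 56/3; buyers pay pb = 56/3 + 3 = 65/3.
New quantity: q = 157 − 4(65/3) = 211/3.
Revenue = 3 × 211/3 = 211.

Tax revenue = 211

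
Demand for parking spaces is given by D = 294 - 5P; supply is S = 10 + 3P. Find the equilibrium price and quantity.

Set D = S: 294 - 5P = 10 + 3P.
284 = 8P, so P* = 35.5.
Q* = 294 − 5(35.5) = 116.5.

P* = 35.5, Q* = 116.5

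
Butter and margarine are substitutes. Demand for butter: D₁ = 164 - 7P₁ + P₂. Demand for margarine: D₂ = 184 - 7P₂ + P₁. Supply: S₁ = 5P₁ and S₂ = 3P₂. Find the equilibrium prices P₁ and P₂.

P₁ = 1824/119, P₂ = 2372/119

Market 1: 164 - 7P₁ + P₂ = 5P₁ → 12P₁ - P₂ = 164.
Market 2: 10P₂ - P₁ = 184.
Eliminating P₂: 10×(1) + 1×(2) gives 119P₁ = 1824, so P₁ = 1824/119.
Back-substitute into (2): P₂ = (184 + 1×1824/119) / 10 = 2372/119.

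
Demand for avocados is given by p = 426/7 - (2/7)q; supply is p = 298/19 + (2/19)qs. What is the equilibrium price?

p* = 362/13

Set the two price expressions equal: 426/7 - (2/7)q = 298/19 + (2/19)q.
6008/133 = (52/133)q, so q* = 1502/13.
p* = 426/7 − (2/7)(1502/13) = 362/13.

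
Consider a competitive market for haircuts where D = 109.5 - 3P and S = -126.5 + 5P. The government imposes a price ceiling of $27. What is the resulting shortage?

Equilibrium price would be P* = 29.5, so the ceiling at 27 binds.
At P = 27: D = 109.5 − 3(27) = 28.5, S = -126.5 + 5(27) = 8.5.
Shortage = 28.5 − 8.5 = 20.

Shortage = 20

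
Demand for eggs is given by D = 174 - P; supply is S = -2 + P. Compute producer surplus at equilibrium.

Equilibrium: 174 - P = -2 + P gives P* = 88, Q* = 86.
Supply starts at P = 2 (where S = 0).
PS = ½(88 − 2)(86) = 3698.

Producer surplus = 3698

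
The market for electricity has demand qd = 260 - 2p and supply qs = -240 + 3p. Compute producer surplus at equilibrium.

Equilibrium: 260 - 2p = -240 + 3p gives p* = 100, q* = 60.
Supply starts at p = 80 (where qs = 0).
PS = ½(100 − 80)(60) = 600.

Producer surplus = 600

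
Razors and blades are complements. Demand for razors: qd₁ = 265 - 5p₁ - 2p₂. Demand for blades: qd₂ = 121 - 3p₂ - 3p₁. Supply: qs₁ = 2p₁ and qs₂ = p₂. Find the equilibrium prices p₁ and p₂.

Market 1: 265 - 5p₁ - 2p₂ = 2p₁ → 7p₁ + 2p₂ = 265.
Market 2: 4p₂ + 3p₁ = 121.
Eliminating p₂: 4×(1) − 2×(2) gives 22p₁ = 818, so p₁ = 409/11.
Back-substitute into (2): p₂ = (121 − 3×409/11) / 4 = 26/11.

p₁ = 409/11, p₂ = 26/11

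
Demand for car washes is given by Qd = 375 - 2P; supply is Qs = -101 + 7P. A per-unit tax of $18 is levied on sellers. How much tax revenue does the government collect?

Pre-tax equilibrium: P* = 476/9, Q* = 2423/9.
Tax on sellers shifts supply to Qs = -101 + 7(P − 18) = -227 + 7P.
375 - 2P = -227 + 7P gives buyer price Pb = 602/9; sellers receive Ps = 602/9 − 18 = 440/9.
New quantity: Q = 375 − 2(602/9) = 2171/9.
Revenue = 18 × 2171/9 = 4342.

Tax revenue = 4342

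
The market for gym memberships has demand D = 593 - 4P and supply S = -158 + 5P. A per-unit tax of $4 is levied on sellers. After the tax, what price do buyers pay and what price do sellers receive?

Buyers pay 257/3, sellers receive 245/3

Pre-tax equilibrium: P* = 751/9, Q* = 2333/9.
Tax on sellers shifts supply to S = -158 + 5(P − 4) = -178 + 5P.
593 - 4P = -178 + 5P gives buyer price Pb = 257/3; sellers receive Ps = 257/3 − 4 = 245/3.
New quantity: Q = 593 − 4(257/3) = 751/3.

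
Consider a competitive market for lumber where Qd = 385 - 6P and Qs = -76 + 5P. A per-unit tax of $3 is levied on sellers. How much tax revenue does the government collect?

Tax revenue = 4137/11

Pre-tax equilibrium: P* = 461/11, Q* = 1469/11.
Tax on sellers shifts supply to Qs = -76 + 5(P − 3) = -91 + 5P.
385 - 6P = -91 + 5P gives buyer price Pb = 476/11; sellers receive Ps = 476/11 − 3 = 443/11.
New quantity: Q = 385 − 6(476/11) = 1379/11.
Revenue = 3 × 1379/11 = 4137/11.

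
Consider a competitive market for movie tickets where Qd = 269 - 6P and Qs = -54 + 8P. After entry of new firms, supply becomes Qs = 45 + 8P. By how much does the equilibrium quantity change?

Original equilibrium: P* = 323/14, Q* = 914/7.
New equilibrium: 269 - 6P = 45 + 8P, so 224 = 14P and P' = 16; Q' = 269 − 6(16) = 173.
Change in quantity: 173 − 914/7 = 297/7.

ΔQ = 297/7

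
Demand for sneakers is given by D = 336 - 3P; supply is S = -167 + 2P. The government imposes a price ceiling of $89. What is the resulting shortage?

Shortage = 58

Equilibrium price would be P* = 100.6, so the ceiling at 89 binds.
At P = 89: D = 336 − 3(89) = 69, S = -167 + 2(89) = 11.
Shortage = 69 − 11 = 58.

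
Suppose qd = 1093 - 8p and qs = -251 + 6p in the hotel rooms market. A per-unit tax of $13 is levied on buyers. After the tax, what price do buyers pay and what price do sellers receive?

Buyers pay 711/7, sellers receive 620/7

Pre-tax equilibrium: p* = 96, q* = 325.
Tax on buyers shifts demand to qd = 1093 − 8(p + 13) = 989 - 8p.
989 - 8p = -251 + 6p gives seller price ps = 620/7; buyers pay pb = 620/7 + 13 = 711/7.
New quantity: q = 1093 − 8(711/7) = 1963/7.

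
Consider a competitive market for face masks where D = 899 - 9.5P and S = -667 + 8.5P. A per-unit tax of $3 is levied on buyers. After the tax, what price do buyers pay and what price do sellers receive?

Pre-tax equilibrium: P* = 87, Q* = 72.5.
Tax on buyers shifts demand to D = 899 − 9.5(P + 3) = 870.5 - 9.5P.
870.5 - 9.5P = -667 + 8.5P gives seller price Ps = 1025/12; buyers pay Pb = 1025/12 + 3 = 1061/12.
New quantity: Q = 899 − 9.5(1061/12) = 1417/24.

Buyers pay 1061/12, sellers receive 1025/12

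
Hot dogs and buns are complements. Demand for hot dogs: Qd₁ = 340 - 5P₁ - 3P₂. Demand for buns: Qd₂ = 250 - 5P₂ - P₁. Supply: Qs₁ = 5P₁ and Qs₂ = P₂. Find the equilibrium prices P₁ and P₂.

Market 1: 340 - 5P₁ - 3P₂ = 5P₁ → 10P₁ + 3P₂ = 340.
Market 2: 6P₂ + P₁ = 250.
Eliminating P₂: 6×(1) − 3×(2) gives 57P₁ = 1290, so P₁ = 430/19.
Back-substitute into (2): P₂ = (250 − 1×430/19) / 6 = 720/19.

P₁ = 430/19, P₂ = 720/19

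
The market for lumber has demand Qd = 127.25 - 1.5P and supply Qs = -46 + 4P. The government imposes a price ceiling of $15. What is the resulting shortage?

Shortage = 90.75

Equilibrium price would be P* = 31.5, so the ceiling at 15 binds.
At P = 15: Qd = 127.25 − 1.5(15) = 104.75, Qs = -46 + 4(15) = 14.
Shortage = 104.75 − 14 = 90.75.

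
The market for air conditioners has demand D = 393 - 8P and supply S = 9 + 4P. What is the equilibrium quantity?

Set D = S: 393 - 8P = 9 + 4P.
384 = 12P, so P* = 32.
Q* = 393 − 8(32) = 137.

Q* = 137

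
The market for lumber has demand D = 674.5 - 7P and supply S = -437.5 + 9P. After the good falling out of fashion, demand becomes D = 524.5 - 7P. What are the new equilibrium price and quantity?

Original equilibrium: P* = 69.5, Q* = 188.
New equilibrium: 524.5 - 7P = -437.5 + 9P, so 962 = 16P and P' = 60.125; Q' = 524.5 − 7(60.125) = 103.625.

P' = 60.125, Q' = 103.625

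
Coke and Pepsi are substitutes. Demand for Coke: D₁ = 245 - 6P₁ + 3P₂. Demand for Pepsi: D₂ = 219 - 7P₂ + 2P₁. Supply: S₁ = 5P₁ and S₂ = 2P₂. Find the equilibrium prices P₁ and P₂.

P₁ = 954/31, P₂ = 2899/93

Market 1: 245 - 6P₁ + 3P₂ = 5P₁ → 11P₁ - 3P₂ = 245.
Market 2: 9P₂ - 2P₁ = 219.
Eliminating P₂: 9×(1) + 3×(2) gives 93P₁ = 2862, so P₁ = 954/31.
Back-substitute into (2): P₂ = (219 + 2×954/31) / 9 = 2899/93.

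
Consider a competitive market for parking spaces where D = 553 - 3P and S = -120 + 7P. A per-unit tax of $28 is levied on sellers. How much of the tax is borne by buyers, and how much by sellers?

Pre-tax equilibrium: P* = 67.3, Q* = 351.1.
Tax on sellers shifts supply to S = -120 + 7(P − 28) = -316 + 7P.
553 - 3P = -316 + 7P gives buyer price Pb = 86.9; sellers receive Ps = 86.9 − 28 = 58.9.
New quantity: Q = 553 − 3(86.9) = 292.3.
Buyer burden = 86.9 − 67.3 = 19.6; seller burden = 67.3 − 58.9 = 8.4.

Buyers bear $19.6, sellers bear $8.4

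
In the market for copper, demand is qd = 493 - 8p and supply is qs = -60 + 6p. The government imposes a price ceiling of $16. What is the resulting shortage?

Equilibrium price would be p* = 39.5, so the ceiling at 16 binds.
At p = 16: qd = 493 − 8(16) = 365, qs = -60 + 6(16) = 36.
Shortage = 365 − 36 = 329.

Shortage = 329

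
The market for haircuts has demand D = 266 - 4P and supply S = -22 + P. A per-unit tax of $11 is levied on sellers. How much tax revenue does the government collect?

Pre-tax equilibrium: P* = 57.6, Q* = 35.6.
Tax on sellers shifts supply to S = -22 + 1(P − 11) = -33 + P.
266 - 4P = -33 + P gives buyer price Pb = 59.8; sellers receive Ps = 59.8 − 11 = 48.8.
New quantity: Q = 266 − 4(59.8) = 26.8.
Revenue = 11 × 26.8 = 294.8.

Tax revenue = 294.8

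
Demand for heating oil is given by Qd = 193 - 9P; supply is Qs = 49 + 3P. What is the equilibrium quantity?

Set Qd = Qs: 193 - 9P = 49 + 3P.
144 = 12P, so P* = 12.
Q* = 193 − 9(12) = 85.

Q* = 85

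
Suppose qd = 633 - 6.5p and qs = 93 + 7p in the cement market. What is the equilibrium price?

Set qd = qs: 633 - 6.5p = 93 + 7p.
540 = 13.5p, so p* = 40.
q* = 633 − 6.5(40) = 373.

p* = 40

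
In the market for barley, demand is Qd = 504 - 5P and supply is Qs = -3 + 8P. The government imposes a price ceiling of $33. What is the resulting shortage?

Equilibrium price would be P* = 39, so the ceiling at 33 binds.
At P = 33: Qd = 504 − 5(33) = 339, Qs = -3 + 8(33) = 261.
Shortage = 339 − 261 = 78.

Shortage = 78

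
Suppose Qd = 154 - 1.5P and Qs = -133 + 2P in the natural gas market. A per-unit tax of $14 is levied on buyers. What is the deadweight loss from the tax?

Pre-tax equilibrium: P* = 82, Q* = 31.
Tax on buyers shifts demand to Qd = 154 − 1.5(P + 14) = 133 - 1.5P.
133 - 1.5P = -133 + 2P gives seller price Ps = 76; buyers pay Pb = 76 + 14 = 90.
New quantity: Q = 154 − 1.5(90) = 19.
DWL = ½ × 14 × (31 − 19) = 84.

Deadweight loss = 84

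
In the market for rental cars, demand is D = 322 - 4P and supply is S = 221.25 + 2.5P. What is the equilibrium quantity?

Set D = S: 322 - 4P = 221.25 + 2.5P.
100.75 = 6.5P, so P* = 15.5.
Q* = 322 − 4(15.5) = 260.

Q* = 260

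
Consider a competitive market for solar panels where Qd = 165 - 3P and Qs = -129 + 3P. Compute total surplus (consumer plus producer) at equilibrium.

Equilibrium: 165 - 3P = -129 + 3P gives P* = 49, Q* = 18.
Demand choke price: P = 55; supply starts at P = 43.
CS = ½(55 − 49)(18) = 54; PS = ½(49 − 43)(18) = 54.

Total surplus = 108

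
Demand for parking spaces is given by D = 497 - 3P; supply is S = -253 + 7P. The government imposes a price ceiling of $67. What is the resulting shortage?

Equilibrium price would be P* = 75, so the ceiling at 67 binds.
At P = 67: D = 497 − 3(67) = 296, S = -253 + 7(67) = 216.
Shortage = 296 − 216 = 80.

Shortage = 80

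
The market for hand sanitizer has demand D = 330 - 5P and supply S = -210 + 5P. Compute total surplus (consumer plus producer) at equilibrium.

Total surplus = 720

Equilibrium: 330 - 5P = -210 + 5P gives P* = 54, Q* = 60.
Demand choke price: P = 66; supply starts at P = 42.
CS = ½(66 − 54)(60) = 360; PS = ½(54 − 42)(60) = 360.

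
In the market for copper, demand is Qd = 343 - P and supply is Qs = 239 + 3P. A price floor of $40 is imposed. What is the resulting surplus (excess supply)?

Equilibrium price would be P* = 26, so the floor at 40 binds.
At P = 40: Qd = 303, Qs = 359.
Surplus = 359 − 303 = 56.

Surplus = 56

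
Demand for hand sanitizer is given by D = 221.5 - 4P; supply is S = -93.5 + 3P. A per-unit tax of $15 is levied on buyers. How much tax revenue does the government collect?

Pre-tax equilibrium: P* = 45, Q* = 41.5.
Tax on buyers shifts demand to D = 221.5 − 4(P + 15) = 161.5 - 4P.
161.5 - 4P = -93.5 + 3P gives seller price Ps = 255/7; buyers pay Pb = 255/7 + 15 = 360/7.
New quantity: Q = 221.5 − 4(360/7) = 221/14.
Revenue = 15 × 221/14 = 3315/14.

Tax revenue = 3315/14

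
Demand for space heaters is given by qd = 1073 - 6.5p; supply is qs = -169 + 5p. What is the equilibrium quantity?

q* = 371

Set qd = qs: 1073 - 6.5p = -169 + 5p.
1242 = 11.5p, so p* = 108.
q* = 1073 − 6.5(108) = 371.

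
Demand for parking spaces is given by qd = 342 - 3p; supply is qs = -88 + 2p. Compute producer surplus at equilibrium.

Producer surplus = 1764

Equilibrium: 342 - 3p = -88 + 2p gives p* = 86, q* = 84.
Supply starts at p = 44 (where qs = 0).
PS = ½(86 − 44)(84) = 1764.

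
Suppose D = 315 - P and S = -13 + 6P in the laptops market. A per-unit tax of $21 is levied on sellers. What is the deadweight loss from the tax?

Pre-tax equilibrium: P* = 328/7, Q* = 1877/7.
Tax on sellers shifts supply to S = -13 + 6(P − 21) = -139 + 6P.
315 - P = -139 + 6P gives buyer price Pb = 454/7; sellers receive Ps = 454/7 − 21 = 307/7.
New quantity: Q = 315 − 1(454/7) = 1751/7.
DWL = ½ × 21 × (1877/7 − 1751/7) = 189.

Deadweight loss = 189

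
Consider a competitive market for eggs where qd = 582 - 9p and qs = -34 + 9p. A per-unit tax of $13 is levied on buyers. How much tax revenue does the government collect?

Pre-tax equilibrium: p* = 308/9, q* = 274.
Tax on buyers shifts demand to qd = 582 − 9(p + 13) = 465 - 9p.
465 - 9p = -34 + 9p gives seller price ps = 499/18; buyers pay pb = 499/18 + 13 = 733/18.
New quantity: q = 582 − 9(733/18) = 215.5.
Revenue = 13 × 215.5 = 2801.5.

Tax revenue = 2801.5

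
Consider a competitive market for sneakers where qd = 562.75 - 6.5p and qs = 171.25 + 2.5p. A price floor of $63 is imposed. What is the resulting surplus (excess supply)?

Surplus = 175.5

Equilibrium price would be p* = 43.5, so the floor at 63 binds.
At p = 63: qd = 153.25, qs = 328.75.
Surplus = 328.75 − 153.25 = 175.5.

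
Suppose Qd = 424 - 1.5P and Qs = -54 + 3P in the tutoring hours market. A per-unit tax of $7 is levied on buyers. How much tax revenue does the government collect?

Pre-tax equilibrium: P* = 956/9, Q* = 794/3.
Tax on buyers shifts demand to Qd = 424 − 1.5(P + 7) = 413.5 - 1.5P.
413.5 - 1.5P = -54 + 3P gives seller price Ps = 935/9; buyers pay Pb = 935/9 + 7 = 998/9.
New quantity: Q = 424 − 1.5(998/9) = 773/3.
Revenue = 7 × 773/3 = 5411/3.

Tax revenue = 5411/3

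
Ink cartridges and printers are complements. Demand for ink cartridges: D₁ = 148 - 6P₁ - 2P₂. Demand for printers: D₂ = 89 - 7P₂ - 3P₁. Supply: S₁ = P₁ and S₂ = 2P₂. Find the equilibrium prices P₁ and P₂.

P₁ = 1154/57, P₂ = 179/57

Market 1: 148 - 6P₁ - 2P₂ = P₁ → 7P₁ + 2P₂ = 148.
Market 2: 9P₂ + 3P₁ = 89.
Eliminating P₂: 9×(1) − 2×(2) gives 57P₁ = 1154, so P₁ = 1154/57.
Back-substitute into (2): P₂ = (89 − 3×1154/57) / 9 = 179/57.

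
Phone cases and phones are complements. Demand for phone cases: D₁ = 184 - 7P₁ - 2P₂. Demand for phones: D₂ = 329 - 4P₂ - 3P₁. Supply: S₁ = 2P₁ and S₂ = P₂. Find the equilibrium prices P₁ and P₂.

P₁ = 262/39, P₂ = 803/13

Market 1: 184 - 7P₁ - 2P₂ = 2P₁ → 9P₁ + 2P₂ = 184.
Market 2: 5P₂ + 3P₁ = 329.
Eliminating P₂: 5×(1) − 2×(2) gives 39P₁ = 262, so P₁ = 262/39.
Back-substitute into (2): P₂ = (329 − 3×262/39) / 5 = 803/13.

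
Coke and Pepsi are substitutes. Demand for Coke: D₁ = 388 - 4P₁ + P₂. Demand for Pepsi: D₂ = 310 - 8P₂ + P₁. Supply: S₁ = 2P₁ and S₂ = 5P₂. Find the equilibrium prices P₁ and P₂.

Market 1: 388 - 4P₁ + P₂ = 2P₁ → 6P₁ - P₂ = 388.
Market 2: 13P₂ - P₁ = 310.
Eliminating P₂: 13×(1) + 1×(2) gives 77P₁ = 5354, so P₁ = 5354/77.
Back-substitute into (2): P₂ = (310 + 1×5354/77) / 13 = 2248/77.

P₁ = 5354/77, P₂ = 2248/77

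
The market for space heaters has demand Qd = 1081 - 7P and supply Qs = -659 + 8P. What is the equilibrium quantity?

Q* = 269

Set Qd = Qs: 1081 - 7P = -659 + 8P.
1740 = 15P, so P* = 116.
Q* = 1081 − 7(116) = 269.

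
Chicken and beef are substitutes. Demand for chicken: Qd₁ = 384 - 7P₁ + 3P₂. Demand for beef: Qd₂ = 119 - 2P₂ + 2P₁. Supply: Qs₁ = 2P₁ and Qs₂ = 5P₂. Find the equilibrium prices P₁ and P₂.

P₁ = 1015/19, P₂ = 613/19

Market 1: 384 - 7P₁ + 3P₂ = 2P₁ → 9P₁ - 3P₂ = 384.
Market 2: 7P₂ - 2P₁ = 119.
Eliminating P₂: 7×(1) + 3×(2) gives 57P₁ = 3045, so P₁ = 1015/19.
Back-substitute into (2): P₂ = (119 + 2×1015/19) / 7 = 613/19.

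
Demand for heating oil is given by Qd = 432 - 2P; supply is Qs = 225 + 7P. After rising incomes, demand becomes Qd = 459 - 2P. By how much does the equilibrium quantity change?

ΔQ = 21

Original equilibrium: P* = 23, Q* = 386.
New equilibrium: 459 - 2P = 225 + 7P, so 234 = 9P and P' = 26; Q' = 459 − 2(26) = 407.
Change in quantity: 407 − 386 = 21.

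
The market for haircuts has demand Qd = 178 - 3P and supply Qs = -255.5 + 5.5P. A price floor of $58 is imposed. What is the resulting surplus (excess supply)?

Equilibrium price would be P* = 51, so the floor at 58 binds.
At P = 58: Qd = 4, Qs = 63.5.
Surplus = 63.5 − 4 = 59.5.

Surplus = 59.5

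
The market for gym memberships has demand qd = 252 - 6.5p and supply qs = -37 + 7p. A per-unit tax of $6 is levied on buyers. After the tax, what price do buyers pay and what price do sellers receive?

Buyers pay 662/27, sellers receive 500/27

Pre-tax equilibrium: p* = 578/27, q* = 3047/27.
Tax on buyers shifts demand to qd = 252 − 6.5(p + 6) = 213 - 6.5p.
213 - 6.5p = -37 + 7p gives seller price ps = 500/27; buyers pay pb = 500/27 + 6 = 662/27.
New quantity: q = 252 − 6.5(662/27) = 2501/27.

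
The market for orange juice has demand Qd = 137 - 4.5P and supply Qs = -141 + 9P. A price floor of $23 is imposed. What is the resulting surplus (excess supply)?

Surplus = 32.5

Equilibrium price would be P* = 556/27, so the floor at 23 binds.
At P = 23: Qd = 33.5, Qs = 66.
Surplus = 66 − 33.5 = 32.5.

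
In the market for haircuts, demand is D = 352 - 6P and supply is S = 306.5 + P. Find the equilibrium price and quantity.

P* = 6.5, Q* = 313

Set D = S: 352 - 6P = 306.5 + P.
45.5 = 7P, so P* = 6.5.
Q* = 352 − 6(6.5) = 313.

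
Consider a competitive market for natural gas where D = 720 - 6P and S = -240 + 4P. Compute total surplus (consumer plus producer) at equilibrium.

Equilibrium: 720 - 6P = -240 + 4P gives P* = 96, Q* = 144.
Demand choke price: P = 120; supply starts at P = 60.
CS = ½(120 − 96)(144) = 1728; PS = ½(96 − 60)(144) = 2592.

Total surplus = 4320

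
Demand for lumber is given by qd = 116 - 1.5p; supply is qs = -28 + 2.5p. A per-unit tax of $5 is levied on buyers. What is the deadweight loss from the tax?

Pre-tax equilibrium: p* = 36, q* = 62.
Tax on buyers shifts demand to qd = 116 − 1.5(p + 5) = 108.5 - 1.5p.
108.5 - 1.5p = -28 + 2.5p gives seller price ps = 34.125; buyers pay pb = 34.125 + 5 = 39.125.
New quantity: q = 116 − 1.5(39.125) = 57.3125.
DWL = ½ × 5 × (62 − 57.3125) = 11.71875.

Deadweight loss = 11.71875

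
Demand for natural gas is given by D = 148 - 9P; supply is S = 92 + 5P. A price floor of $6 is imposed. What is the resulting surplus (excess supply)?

Surplus = 28

Equilibrium price would be P* = 4, so the floor at 6 binds.
At P = 6: D = 94, S = 122.
Surplus = 122 − 94 = 28.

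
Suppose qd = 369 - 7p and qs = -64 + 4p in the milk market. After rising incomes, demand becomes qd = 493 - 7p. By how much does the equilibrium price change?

Δp = 124/11

Original equilibrium: p* = 433/11, q* = 1028/11.
New equilibrium: 493 - 7p = -64 + 4p, so 557 = 11p and p' = 557/11; q' = 493 − 7(557/11) = 1524/11.
Change in price: 557/11 − 433/11 = 124/11.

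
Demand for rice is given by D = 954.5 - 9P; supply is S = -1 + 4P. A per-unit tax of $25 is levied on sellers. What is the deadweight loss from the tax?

Deadweight loss = 11250/13

Pre-tax equilibrium: P* = 73.5, Q* = 293.
Tax on sellers shifts supply to S = -1 + 4(P − 25) = -101 + 4P.
954.5 - 9P = -101 + 4P gives buyer price Pb = 2111/26; sellers receive Ps = 2111/26 − 25 = 1461/26.
New quantity: Q = 954.5 − 9(2111/26) = 2909/13.
DWL = ½ × 25 × (293 − 2909/13) = 11250/13.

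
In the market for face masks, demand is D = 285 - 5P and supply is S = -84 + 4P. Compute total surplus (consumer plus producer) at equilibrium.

Total surplus = 1440

Equilibrium: 285 - 5P = -84 + 4P gives P* = 41, Q* = 80.
Demand choke price: P = 57; supply starts at P = 21.
CS = ½(57 − 41)(80) = 640; PS = ½(41 − 21)(80) = 800.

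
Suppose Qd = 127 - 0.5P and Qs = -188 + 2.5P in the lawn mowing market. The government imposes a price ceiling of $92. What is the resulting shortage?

Equilibrium price would be P* = 105, so the ceiling at 92 binds.
At P = 92: Qd = 127 − 0.5(92) = 81, Qs = -188 + 2.5(92) = 42.
Shortage = 81 − 42 = 39.

Shortage = 39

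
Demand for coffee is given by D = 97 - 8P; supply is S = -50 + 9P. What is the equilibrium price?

P* = 147/17

Set D = S: 97 - 8P = -50 + 9P.
147 = 17P, so P* = 147/17.
Q* = 97 − 8(147/17) = 473/17.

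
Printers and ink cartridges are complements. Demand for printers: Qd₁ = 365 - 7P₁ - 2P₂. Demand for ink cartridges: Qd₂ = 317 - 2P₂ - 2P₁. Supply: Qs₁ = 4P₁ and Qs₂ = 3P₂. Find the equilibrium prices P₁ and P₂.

Market 1: 365 - 7P₁ - 2P₂ = 4P₁ → 11P₁ + 2P₂ = 365.
Market 2: 5P₂ + 2P₁ = 317.
Eliminating P₂: 5×(1) − 2×(2) gives 51P₁ = 1191, so P₁ = 397/17.
Back-substitute into (2): P₂ = (317 − 2×397/17) / 5 = 919/17.

P₁ = 397/17, P₂ = 919/17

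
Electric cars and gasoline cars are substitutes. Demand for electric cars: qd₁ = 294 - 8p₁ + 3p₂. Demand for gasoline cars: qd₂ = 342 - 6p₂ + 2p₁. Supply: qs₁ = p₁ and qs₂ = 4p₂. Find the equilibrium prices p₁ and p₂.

Market 1: 294 - 8p₁ + 3p₂ = p₁ → 9p₁ - 3p₂ = 294.
Market 2: 10p₂ - 2p₁ = 342.
Eliminating p₂: 10×(1) + 3×(2) gives 84p₁ = 3966, so p₁ = 661/14.
Back-substitute into (2): p₂ = (342 + 2×661/14) / 10 = 611/14.

p₁ = 661/14, p₂ = 611/14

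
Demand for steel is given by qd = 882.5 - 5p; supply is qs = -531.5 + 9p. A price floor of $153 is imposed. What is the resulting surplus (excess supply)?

Equilibrium price would be p* = 101, so the floor at 153 binds.
At p = 153: qd = 117.5, qs = 845.5.
Surplus = 845.5 − 117.5 = 728.

Surplus = 728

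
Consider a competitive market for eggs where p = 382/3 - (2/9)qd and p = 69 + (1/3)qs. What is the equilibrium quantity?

Set the two price expressions equal: 382/3 - (2/9)q = 69 + (1/3)q.
175/3 = (5/9)q, so q* = 105.
p* = 382/3 − (2/9)(105) = 104.

q* = 105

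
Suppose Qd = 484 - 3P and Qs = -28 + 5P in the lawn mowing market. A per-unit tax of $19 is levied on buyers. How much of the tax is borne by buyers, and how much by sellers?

Pre-tax equilibrium: P* = 64, Q* = 292.
Tax on buyers shifts demand to Qd = 484 − 3(P + 19) = 427 - 3P.
427 - 3P = -28 + 5P gives seller price Ps = 56.875; buyers pay Pb = 56.875 + 19 = 75.875.
New quantity: Q = 484 − 3(75.875) = 256.375.
Buyer burden = 75.875 − 64 = 11.875; seller burden = 64 − 56.875 = 7.125.

Buyers bear $11.875, sellers bear $7.125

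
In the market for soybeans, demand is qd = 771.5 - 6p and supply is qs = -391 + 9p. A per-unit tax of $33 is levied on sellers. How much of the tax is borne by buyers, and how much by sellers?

Pre-tax equilibrium: p* = 77.5, q* = 306.5.
Tax on sellers shifts supply to qs = -391 + 9(p − 33) = -688 + 9p.
771.5 - 6p = -688 + 9p gives buyer price pb = 97.3; sellers receive ps = 97.3 − 33 = 64.3.
New quantity: q = 771.5 − 6(97.3) = 187.7.
Buyer burden = 97.3 − 77.5 = 19.8; seller burden = 77.5 − 64.3 = 13.2.

Buyers bear $19.8, sellers bear $13.2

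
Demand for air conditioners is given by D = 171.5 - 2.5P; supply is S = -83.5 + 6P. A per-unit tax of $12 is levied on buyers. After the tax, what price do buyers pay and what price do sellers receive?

Buyers pay 654/17, sellers receive 450/17

Pre-tax equilibrium: P* = 30, Q* = 96.5.
Tax on buyers shifts demand to D = 171.5 − 2.5(P + 12) = 141.5 - 2.5P.
141.5 - 2.5P = -83.5 + 6P gives seller price Ps = 450/17; buyers pay Pb = 450/17 + 12 = 654/17.
New quantity: Q = 171.5 − 2.5(654/17) = 2561/34.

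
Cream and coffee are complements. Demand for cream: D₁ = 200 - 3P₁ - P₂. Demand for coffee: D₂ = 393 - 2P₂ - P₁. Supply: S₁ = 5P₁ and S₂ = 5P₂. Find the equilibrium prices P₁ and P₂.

P₁ = 1007/55, P₂ = 2944/55

Market 1: 200 - 3P₁ - P₂ = 5P₁ → 8P₁ + P₂ = 200.
Market 2: 7P₂ + P₁ = 393.
Eliminating P₂: 7×(1) − 1×(2) gives 55P₁ = 1007, so P₁ = 1007/55.
Back-substitute into (2): P₂ = (393 − 1×1007/55) / 7 = 2944/55.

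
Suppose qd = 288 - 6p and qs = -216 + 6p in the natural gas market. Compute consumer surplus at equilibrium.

Equilibrium: 288 - 6p = -216 + 6p gives p* = 42, q* = 36.
Demand choke price (qd = 0): p = 48.
CS = ½(48 − 42)(36) = 108.

Consumer surplus = 108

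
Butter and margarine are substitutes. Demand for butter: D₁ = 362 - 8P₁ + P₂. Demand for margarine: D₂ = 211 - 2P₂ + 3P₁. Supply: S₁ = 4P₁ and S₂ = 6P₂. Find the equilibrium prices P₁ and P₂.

Market 1: 362 - 8P₁ + P₂ = 4P₁ → 12P₁ - P₂ = 362.
Market 2: 8P₂ - 3P₁ = 211.
Eliminating P₂: 8×(1) + 1×(2) gives 93P₁ = 3107, so P₁ = 3107/93.
Back-substitute into (2): P₂ = (211 + 3×3107/93) / 8 = 1206/31.

P₁ = 3107/93, P₂ = 1206/31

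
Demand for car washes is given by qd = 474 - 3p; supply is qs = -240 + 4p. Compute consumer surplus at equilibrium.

Equilibrium: 474 - 3p = -240 + 4p gives p* = 102, q* = 168.
Demand choke price (qd = 0): p = 158.
CS = ½(158 − 102)(168) = 4704.

Consumer surplus = 4704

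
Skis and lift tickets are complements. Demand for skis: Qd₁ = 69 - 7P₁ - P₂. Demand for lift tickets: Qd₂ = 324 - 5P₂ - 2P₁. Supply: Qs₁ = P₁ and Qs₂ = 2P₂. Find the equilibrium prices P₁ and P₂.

P₁ = 53/18, P₂ = 409/9

Market 1: 69 - 7P₁ - P₂ = P₁ → 8P₁ + P₂ = 69.
Market 2: 7P₂ + 2P₁ = 324.
Eliminating P₂: 7×(1) − 1×(2) gives 54P₁ = 159, so P₁ = 53/18.
Back-substitute into (2): P₂ = (324 − 2×53/18) / 7 = 409/9.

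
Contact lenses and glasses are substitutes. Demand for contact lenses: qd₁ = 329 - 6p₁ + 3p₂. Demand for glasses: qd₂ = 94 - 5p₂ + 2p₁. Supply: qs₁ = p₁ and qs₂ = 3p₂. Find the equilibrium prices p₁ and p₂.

Market 1: 329 - 6p₁ + 3p₂ = p₁ → 7p₁ - 3p₂ = 329.
Market 2: 8p₂ - 2p₁ = 94.
Eliminating p₂: 8×(1) + 3×(2) gives 50p₁ = 2914, so p₁ = 58.28.
Back-substitute into (2): p₂ = (94 + 2×58.28) / 8 = 26.32.

p₁ = 58.28, p₂ = 26.32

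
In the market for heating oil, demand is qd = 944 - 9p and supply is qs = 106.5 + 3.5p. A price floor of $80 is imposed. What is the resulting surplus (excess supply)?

Equilibrium price would be p* = 67, so the floor at 80 binds.
At p = 80: qd = 224, qs = 386.5.
Surplus = 386.5 − 224 = 162.5.

Surplus = 162.5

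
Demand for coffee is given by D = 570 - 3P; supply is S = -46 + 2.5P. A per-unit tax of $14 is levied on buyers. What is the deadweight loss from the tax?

Pre-tax equilibrium: P* = 112, Q* = 234.
Tax on buyers shifts demand to D = 570 − 3(P + 14) = 528 - 3P.
528 - 3P = -46 + 2.5P gives seller price Ps = 1148/11; buyers pay Pb = 1148/11 + 14 = 1302/11.
New quantity: Q = 570 − 3(1302/11) = 2364/11.
DWL = ½ × 14 × (234 − 2364/11) = 1470/11.

Deadweight loss = 1470/11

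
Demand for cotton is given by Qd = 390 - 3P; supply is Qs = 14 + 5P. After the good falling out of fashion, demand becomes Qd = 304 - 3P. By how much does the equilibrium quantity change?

ΔQ = -53.75

Original equilibrium: P* = 47, Q* = 249.
New equilibrium: 304 - 3P = 14 + 5P, so 290 = 8P and P' = 36.25; Q' = 304 − 3(36.25) = 195.25.
Change in quantity: 195.25 − 249 = -53.75.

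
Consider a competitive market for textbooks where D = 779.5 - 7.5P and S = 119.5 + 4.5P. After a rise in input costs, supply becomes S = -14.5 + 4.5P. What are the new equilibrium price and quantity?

Original equilibrium: P* = 55, Q* = 367.
New equilibrium: 779.5 - 7.5P = -14.5 + 4.5P, so 794 = 12P and P' = 397/6; Q' = 779.5 − 7.5(397/6) = 283.25.

P' = 397/6, Q' = 283.25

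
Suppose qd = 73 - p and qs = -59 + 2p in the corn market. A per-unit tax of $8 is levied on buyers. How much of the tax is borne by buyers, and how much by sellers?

Pre-tax equilibrium: p* = 44, q* = 29.
Tax on buyers shifts demand to qd = 73 − 1(p + 8) = 65 - p.
65 - p = -59 + 2p gives seller price ps = 124/3; buyers pay pb = 124/3 + 8 = 148/3.
New quantity: q = 73 − 1(148/3) = 71/3.
Buyer burden = 148/3 − 44 = 16/3; seller burden = 44 − 124/3 = 8/3.

Buyers bear 16/3, sellers bear 8/3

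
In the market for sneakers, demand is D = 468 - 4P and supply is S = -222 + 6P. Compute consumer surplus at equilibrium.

Equilibrium: 468 - 4P = -222 + 6P gives P* = 69, Q* = 192.
Demand choke price (D = 0): P = 117.
CS = ½(117 − 69)(192) = 4608.

Consumer surplus = 4608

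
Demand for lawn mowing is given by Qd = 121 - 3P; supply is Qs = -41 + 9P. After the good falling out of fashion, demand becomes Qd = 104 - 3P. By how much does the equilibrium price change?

Original equilibrium: P* = 13.5, Q* = 80.5.
New equilibrium: 104 - 3P = -41 + 9P, so 145 = 12P and P' = 145/12; Q' = 104 − 3(145/12) = 67.75.
Change in price: 145/12 − 13.5 = -17/12.

ΔP = -17/12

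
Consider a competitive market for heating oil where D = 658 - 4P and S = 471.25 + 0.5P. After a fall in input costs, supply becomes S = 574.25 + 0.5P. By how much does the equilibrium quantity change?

ΔQ = 824/9

Original equilibrium: P* = 41.5, Q* = 492.
New equilibrium: 658 - 4P = 574.25 + 0.5P, so 83.75 = 4.5P and P' = 335/18; Q' = 658 − 4(335/18) = 5252/9.
Change in quantity: 5252/9 − 492 = 824/9.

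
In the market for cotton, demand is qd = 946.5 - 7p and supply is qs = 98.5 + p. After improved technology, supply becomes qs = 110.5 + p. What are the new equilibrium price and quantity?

p' = 104.5, q' = 215

Original equilibrium: p* = 106, q* = 204.5.
New equilibrium: 946.5 - 7p = 110.5 + p, so 836 = 8p and p' = 104.5; q' = 946.5 − 7(104.5) = 215.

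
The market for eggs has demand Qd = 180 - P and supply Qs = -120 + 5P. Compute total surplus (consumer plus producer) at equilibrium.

Total surplus = 10140

Equilibrium: 180 - P = -120 + 5P gives P* = 50, Q* = 130.
Demand choke price: P = 180; supply starts at P = 24.
CS = ½(180 − 50)(130) = 8450; PS = ½(50 − 24)(130) = 1690.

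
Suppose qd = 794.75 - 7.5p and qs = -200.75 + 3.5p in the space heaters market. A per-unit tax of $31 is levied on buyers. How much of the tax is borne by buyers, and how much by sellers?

Pre-tax equilibrium: p* = 90.5, q* = 116.
Tax on buyers shifts demand to qd = 794.75 − 7.5(p + 31) = 562.25 - 7.5p.
562.25 - 7.5p = -200.75 + 3.5p gives seller price ps = 763/11; buyers pay pb = 763/11 + 31 = 1104/11.
New quantity: q = 794.75 − 7.5(1104/11) = 1849/44.
Buyer burden = 1104/11 − 90.5 = 217/22; seller burden = 90.5 − 763/11 = 465/22.

Buyers bear 217/22, sellers bear 465/22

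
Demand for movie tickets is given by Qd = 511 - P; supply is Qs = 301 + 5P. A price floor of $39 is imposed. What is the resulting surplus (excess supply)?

Equilibrium price would be P* = 35, so the floor at 39 binds.
At P = 39: Qd = 472, Qs = 496.
Surplus = 496 − 472 = 24.

Surplus = 24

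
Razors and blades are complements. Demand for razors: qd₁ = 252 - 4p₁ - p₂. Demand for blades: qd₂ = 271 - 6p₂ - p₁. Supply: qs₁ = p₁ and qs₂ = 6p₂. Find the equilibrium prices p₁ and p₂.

p₁ = 2753/59, p₂ = 1103/59

Market 1: 252 - 4p₁ - p₂ = p₁ → 5p₁ + p₂ = 252.
Market 2: 12p₂ + p₁ = 271.
Eliminating p₂: 12×(1) − 1×(2) gives 59p₁ = 2753, so p₁ = 2753/59.
Back-substitute into (2): p₂ = (271 − 1×2753/59) / 12 = 1103/59.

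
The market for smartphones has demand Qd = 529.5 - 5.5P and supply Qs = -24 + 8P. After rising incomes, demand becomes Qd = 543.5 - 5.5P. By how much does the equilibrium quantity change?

Original equilibrium: P* = 41, Q* = 304.
New equilibrium: 543.5 - 5.5P = -24 + 8P, so 567.5 = 13.5P and P' = 1135/27; Q' = 543.5 − 5.5(1135/27) = 8432/27.
Change in quantity: 8432/27 − 304 = 224/27.

ΔQ = 224/27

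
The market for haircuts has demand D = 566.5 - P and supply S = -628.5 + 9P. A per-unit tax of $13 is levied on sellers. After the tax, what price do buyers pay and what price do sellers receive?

Buyers pay $131.2, sellers receive $118.2

Pre-tax equilibrium: P* = 119.5, Q* = 447.
Tax on sellers shifts supply to S = -628.5 + 9(P − 13) = -745.5 + 9P.
566.5 - P = -745.5 + 9P gives buyer price Pb = 131.2; sellers receive Ps = 131.2 − 13 = 118.2.
New quantity: Q = 566.5 − 1(131.2) = 435.3.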